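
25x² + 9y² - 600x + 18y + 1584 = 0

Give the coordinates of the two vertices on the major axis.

(12, -16) and (12, 14)

Rearranging, 25(x² - 24x) + 9(y² + 2y) = -1584.
Complete the square: 25(x - 12)² + 9(y + 1)² = -1584 + 3600 + 9 = 2025
Divide by 2025: (x - 12)²/81 + (y + 1)²/225 = 1
Ellipse, center (12, -1), major axis vertical; a² = 225, b² = 81.
a = 15. Vertices at (h, k ± a).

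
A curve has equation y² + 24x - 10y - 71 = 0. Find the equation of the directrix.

x = 10

Only y is squared. Complete the square in y: (y - 5)² = -24(x - 4).
Vertex (4, 5); 4p = -24 so p = -6. Opens left.
Directrix is the vertical line x = h − p = 4 − (-6) = 10.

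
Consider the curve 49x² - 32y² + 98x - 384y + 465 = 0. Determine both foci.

(-1, -15) and (-1, 3)

Group the x- and y-terms: 49(x² + 2x) -32(y² + 12y) = -465
Complete the square: 49(x + 1)² -32(y + 6)² = -465 + 49 - 1152 = -1568
Divide by -1568: (y + 6)²/49 - (x + 1)²/32 = 1
Hyperbola, center (-1, -6), transverse axis vertical; a² = 49, b² = 32.
c² = a² + b² = 49 + 32 = 81, so c = 9.
Foci lie on the vertical axis through the center: (h, k ± c).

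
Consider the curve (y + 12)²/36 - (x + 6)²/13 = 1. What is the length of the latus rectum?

Center (-6, -12). The positive term is the y-term, so the transverse axis is vertical; a² = 36, b² = 13.
Latus rectum length = 2b²/a = 2·13/6 = 13/3.

13/3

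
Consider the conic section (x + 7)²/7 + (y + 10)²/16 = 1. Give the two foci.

(-7, -13) and (-7, -7)

Center (-7, -10). The larger denominator 16 sits under the y-term, so the major axis is vertical; a² = 16, b² = 7.
c² = a² - b² = 16 - 7 = 9, so c = 3.
Foci lie on the vertical axis through the center: (h, k ± c).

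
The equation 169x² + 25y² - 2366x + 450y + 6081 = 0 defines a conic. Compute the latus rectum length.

50/13

Group: 169(x² - 14x) + 25(y² + 18y) = -6081
169(x - 7)² + 25(y + 9)² = -6081 + 8281 + 2025 = 4225
Dividing both sides by 4225: (x - 7)²/25 + (y + 9)²/169 = 1
Ellipse, center (7, -9), major axis vertical; a² = 169, b² = 25.
Latus rectum length = 2b²/a = 2·25/13 = 50/13.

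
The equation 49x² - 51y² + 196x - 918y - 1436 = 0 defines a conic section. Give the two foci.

Group the x- and y-terms: 49(x² + 4x) -51(y² + 18y) = 1436
Complete the square: 49(x + 2)² -51(y + 9)² = 1436 + 196 - 4131 = -2499
Divide by -2499: (y + 9)²/49 - (x + 2)²/51 = 1
Hyperbola, center (-2, -9), transverse axis vertical; a² = 49, b² = 51.
c² = a² + b² = 49 + 51 = 100, so c = 10.
Foci lie on the vertical axis through the center: (h, k ± c).

(-2, -19) and (-2, 1)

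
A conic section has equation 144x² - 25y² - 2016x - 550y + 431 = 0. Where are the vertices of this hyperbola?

(2, -11) and (12, -11)

Collect terms: 144(x² - 14x) -25(y² + 22y) = -431
144(x - 7)² -25(y + 11)² = -431 + 7056 - 3025 = 3600
Dividing both sides by 3600: (x - 7)²/25 - (y + 11)²/144 = 1
Hyperbola, center (7, -11), transverse axis horizontal; a² = 25, b² = 144.
a = 5. Vertices at (h ± a, k).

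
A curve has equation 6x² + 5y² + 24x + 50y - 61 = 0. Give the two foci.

6(x² + 4x) + 5(y² + 10y) = 61
Completing the square gives 6(x + 2)² + 5(y + 5)² = 61 + 24 + 125 = 210.
Divide through by 210 to get (x + 2)²/35 + (y + 5)²/42 = 1.
Ellipse, center (-2, -5), major axis vertical; a² = 42, b² = 35.
c² = a² - b² = 42 - 35 = 7, so c = √7.
Foci lie on the vertical axis through the center: (h, k ± c).

(-2, -5 - √7) and (-2, -5 + √7)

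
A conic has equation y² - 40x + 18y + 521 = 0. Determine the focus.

Only y is squared. Complete the square in y: (y + 9)² = 40(x - 11).
Vertex (11, -9); 4p = 40 so p = 10. Opens right.
Focus is p units from the vertex along the axis: (h + p, k).

(21, -9)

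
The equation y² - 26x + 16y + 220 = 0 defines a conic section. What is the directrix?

Only y is squared. Complete the square in y: (y + 8)² = 26(x - 6).
Vertex (6, -8); 4p = 26 so p = 13/2. Opens right.
Directrix is the vertical line x = h − p = 6 − (13/2) = -1/2.

x = -1/2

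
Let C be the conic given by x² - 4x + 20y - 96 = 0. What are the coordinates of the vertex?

(2, 5)

Only x is squared. Complete the square in x: (x - 2)² = -20(y - 5).
Vertex (2, 5); 4p = -20 so p = -5. Opens down.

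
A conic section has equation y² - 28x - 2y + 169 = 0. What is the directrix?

Only y is squared. Complete the square in y: (y - 1)² = 28(x - 6).
Vertex (6, 1); 4p = 28 so p = 7. Opens right.
Directrix is the vertical line x = h − p = 6 − (7) = -1.

x = -1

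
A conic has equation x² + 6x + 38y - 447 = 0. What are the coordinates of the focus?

Only x is squared. Complete the square in x: (x + 3)² = -38(y - 12).
Vertex (-3, 12); 4p = -38 so p = -19/2. Opens down.
Focus is p units from the vertex along the axis: (h, k + p).

(-3, 5/2)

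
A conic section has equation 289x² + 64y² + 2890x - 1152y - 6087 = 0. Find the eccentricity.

e = 15/17

Group: 289(x² + 10x) + 64(y² - 18y) = 6087
Complete the square: 289(x + 5)² + 64(y - 9)² = 6087 + 7225 + 5184 = 18496
Divide through by 18496 to get (x + 5)²/64 + (y - 9)²/289 = 1.
Ellipse, center (-5, 9), major axis vertical; a² = 289, b² = 64.
c² = a² - b² = 225, so c = 15.
e = c/a = 15/17.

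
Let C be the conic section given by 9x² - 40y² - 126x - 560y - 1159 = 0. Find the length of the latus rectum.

80/3

Collect terms: 9(x² - 14x) -40(y² + 14y) = 1159
Completing the square gives 9(x - 7)² -40(y + 7)² = 1159 + 441 - 1960 = -360.
Dividing both sides by -360: (y + 7)²/9 - (x - 7)²/40 = 1
Hyperbola, center (7, -7), transverse axis vertical; a² = 9, b² = 40.
Latus rectum length = 2b²/a = 2·40/3 = 80/3.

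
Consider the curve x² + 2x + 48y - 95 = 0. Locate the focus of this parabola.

(-1, -10)

Only x is squared. Complete the square in x: (x + 1)² = -48(y - 2).
Vertex (-1, 2); 4p = -48 so p = -12. Opens down.
Focus is p units from the vertex along the axis: (h, k + p).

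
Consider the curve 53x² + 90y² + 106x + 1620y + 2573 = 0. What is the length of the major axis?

6√10

53(x² + 2x) + 90(y² + 18y) = -2573
53(x + 1)² + 90(y + 9)² = -2573 + 53 + 7290 = 4770
Divide by 4770: (x + 1)²/90 + (y + 9)²/53 = 1
Ellipse, center (-1, -9), major axis horizontal; a² = 90, b² = 53.
a² = 90 so a = 3√10; the major axis has length 2a = 6√10.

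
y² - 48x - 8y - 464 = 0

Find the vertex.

(-10, 4)

Only y is squared. Complete the square in y: (y - 4)² = 48(x + 10).
Vertex (-10, 4); 4p = 48 so p = 12. Opens right.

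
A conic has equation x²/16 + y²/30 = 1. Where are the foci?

(0, 0 - √14) and (0, 0 + √14)

Center (0, 0). The larger denominator 30 sits under the y-term, so the major axis is vertical; a² = 30, b² = 16.
c² = a² - b² = 30 - 16 = 14, so c = √14.
Foci lie on the vertical axis through the center: (h, k ± c).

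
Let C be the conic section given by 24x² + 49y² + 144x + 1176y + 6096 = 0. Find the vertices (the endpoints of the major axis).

24(x² + 6x) + 49(y² + 24y) = -6096
Complete the square in x and y: 24(x + 3)² + 49(y + 12)² = -6096 + 216 + 7056 = 1176
Divide by 1176: (x + 3)²/49 + (y + 12)²/24 = 1
Ellipse, center (-3, -12), major axis horizontal; a² = 49, b² = 24.
a = 7. Vertices at (h ± a, k).

(-10, -12) and (4, -12)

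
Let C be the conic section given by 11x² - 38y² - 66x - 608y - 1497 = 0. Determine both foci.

Group the x- and y-terms: 11(x² - 6x) -38(y² + 16y) = 1497
Complete the square in x and y: 11(x - 3)² -38(y + 8)² = 1497 + 99 - 2432 = -836
Dividing both sides by -836: (y + 8)²/22 - (x - 3)²/76 = 1
Hyperbola, center (3, -8), transverse axis vertical; a² = 22, b² = 76.
c² = a² + b² = 22 + 76 = 98, so c = 7√2.
Foci lie on the vertical axis through the center: (h, k ± c).

(3, -8 - 7√2) and (3, -8 + 7√2)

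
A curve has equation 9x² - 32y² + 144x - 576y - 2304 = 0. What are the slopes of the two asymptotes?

Group the x- and y-terms: 9(x² + 16x) -32(y² + 18y) = 2304
Completing the square gives 9(x + 8)² -32(y + 9)² = 2304 + 576 - 2592 = 288.
Dividing both sides by 288: (x + 8)²/32 - (y + 9)²/9 = 1
Hyperbola, center (-8, -9), transverse axis horizontal; a² = 32, b² = 9.
For a horizontal hyperbola the asymptotes have slope ±b/a.
Here that is ±3/4√2 = ±3√2/8.

3√2/8 and -3√2/8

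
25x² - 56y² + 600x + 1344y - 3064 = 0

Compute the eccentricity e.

e = 9/5

Collect terms: 25(x² + 24x) -56(y² - 24y) = 3064
Completing the square gives 25(x + 12)² -56(y - 12)² = 3064 + 3600 - 8064 = -1400.
Dividing both sides by -1400: (y - 12)²/25 - (x + 12)²/56 = 1
Hyperbola, center (-12, 12), transverse axis vertical; a² = 25, b² = 56.
c² = a² + b² = 81, so c = 9.
e = c/a = 9/5.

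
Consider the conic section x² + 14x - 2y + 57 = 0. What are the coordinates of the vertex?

Only x is squared. Complete the square in x: (x + 7)² = 2(y - 4).
Vertex (-7, 4); 4p = 2 so p = 1/2. Opens up.

(-7, 4)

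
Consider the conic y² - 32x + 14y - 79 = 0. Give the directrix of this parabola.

Only y is squared. Complete the square in y: (y + 7)² = 32(x + 4).
Vertex (-4, -7); 4p = 32 so p = 8. Opens right.
Directrix is the vertical line x = h − p = -4 − (8) = -12.

x = -12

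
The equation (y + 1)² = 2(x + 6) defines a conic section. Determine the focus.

Vertex (-6, -1); 4p = 2 so p = 1/2. Opens right.
Focus is p units from the vertex along the axis: (h + p, k).

(-11/2, -1)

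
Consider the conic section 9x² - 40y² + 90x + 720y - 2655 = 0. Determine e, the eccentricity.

9(x² + 10x) -40(y² - 18y) = 2655
Complete the square: 9(x + 5)² -40(y - 9)² = 2655 + 225 - 3240 = -360
Dividing both sides by -360: (y - 9)²/9 - (x + 5)²/40 = 1
Hyperbola, center (-5, 9), transverse axis vertical; a² = 9, b² = 40.
c² = a² + b² = 49, so c = 7.
e = c/a = 7/3.

e = 7/3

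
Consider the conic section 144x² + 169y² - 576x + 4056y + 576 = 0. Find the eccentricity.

144(x² - 4x) + 169(y² + 24y) = -576
Complete the square: 144(x - 2)² + 169(y + 12)² = -576 + 576 + 24336 = 24336
Divide by 24336: (x - 2)²/169 + (y + 12)²/144 = 1
Ellipse, center (2, -12), major axis horizontal; a² = 169, b² = 144.
c² = a² - b² = 25, so c = 5.
e = c/a = 5/13.

e = 5/13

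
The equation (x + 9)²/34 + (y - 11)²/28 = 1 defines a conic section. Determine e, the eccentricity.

Center (-9, 11). The larger denominator 34 sits under the x-term, so the major axis is horizontal; a² = 34, b² = 28.
c² = a² - b² = 6, so c = √6.
e = c/a = √6/√34 = √51/17.

e = √51/17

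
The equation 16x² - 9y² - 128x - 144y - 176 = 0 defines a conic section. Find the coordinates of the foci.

16(x² - 8x) -9(y² + 16y) = 176
Complete the square in x and y: 16(x - 4)² -9(y + 8)² = 176 + 256 - 576 = -144
Divide by -144: (y + 8)²/16 - (x - 4)²/9 = 1
Hyperbola, center (4, -8), transverse axis vertical; a² = 16, b² = 9.
c² = a² + b² = 16 + 9 = 25, so c = 5.
Foci lie on the vertical axis through the center: (h, k ± c).

(4, -13) and (4, -3)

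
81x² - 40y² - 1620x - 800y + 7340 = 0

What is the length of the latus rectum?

80/9

Collect terms: 81(x² - 20x) -40(y² + 20y) = -7340
Complete the square in x and y: 81(x - 10)² -40(y + 10)² = -7340 + 8100 - 4000 = -3240
Dividing both sides by -3240: (y + 10)²/81 - (x - 10)²/40 = 1
Hyperbola, center (10, -10), transverse axis vertical; a² = 81, b² = 40.
Latus rectum length = 2b²/a = 2·40/9 = 80/9.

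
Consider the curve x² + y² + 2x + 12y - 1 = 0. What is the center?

(-1, -6)

Collect terms: (x² + 2x) + (y² + 12y) = 1
Completing the square gives (x + 1)² + (y + 6)² = 1 + 1 + 36 = 38.
So (x + 1)² + (y + 6)² = 38.
Circle centered at (-1, -6) with r² = 38.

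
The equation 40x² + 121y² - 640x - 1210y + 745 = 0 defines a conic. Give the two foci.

(-1, 5) and (17, 5)

Group the x- and y-terms: 40(x² - 16x) + 121(y² - 10y) = -745
Complete the square in x and y: 40(x - 8)² + 121(y - 5)² = -745 + 2560 + 3025 = 4840
Divide through by 4840 to get (x - 8)²/121 + (y - 5)²/40 = 1.
Ellipse, center (8, 5), major axis horizontal; a² = 121, b² = 40.
c² = a² - b² = 121 - 40 = 81, so c = 9.
Foci lie on the horizontal axis through the center: (h ± c, k).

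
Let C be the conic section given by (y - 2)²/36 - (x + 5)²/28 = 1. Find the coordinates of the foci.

(-5, -6) and (-5, 10)

Center (-5, 2). The positive term is the y-term, so the transverse axis is vertical; a² = 36, b² = 28.
c² = a² + b² = 36 + 28 = 64, so c = 8.
Foci lie on the vertical axis through the center: (h, k ± c).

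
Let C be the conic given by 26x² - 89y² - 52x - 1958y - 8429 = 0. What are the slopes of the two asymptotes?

√2314/89 and -√2314/89

Group: 26(x² - 2x) -89(y² + 22y) = 8429
Complete the square: 26(x - 1)² -89(y + 11)² = 8429 + 26 - 10769 = -2314
Divide by -2314: (y + 11)²/26 - (x - 1)²/89 = 1
Hyperbola, center (1, -11), transverse axis vertical; a² = 26, b² = 89.
For a vertical hyperbola the asymptotes have slope ±a/b.
Here that is ±√26/√89 = ±√2314/89.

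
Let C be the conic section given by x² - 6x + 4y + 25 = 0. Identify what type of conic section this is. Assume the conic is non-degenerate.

parabola

No xy term. Coefficients of x² and y² are A = 1, C = 0.
Exactly one squared variable ⇒ parabola.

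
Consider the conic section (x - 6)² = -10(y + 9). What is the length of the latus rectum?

10

Vertex (6, -9); 4p = -10 so p = -5/2. Opens down.
Latus rectum length = |4p| = 10.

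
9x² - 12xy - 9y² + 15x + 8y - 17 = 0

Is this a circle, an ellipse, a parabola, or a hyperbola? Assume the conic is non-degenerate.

hyperbola

A = 9, B = -12, C = -9.
Discriminant B² − 4AC = (-12)² − 4·9·(-9) = 468.
B² − 4AC > 0 ⇒ hyperbola.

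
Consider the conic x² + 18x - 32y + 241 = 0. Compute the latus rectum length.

32

Only x is squared. Complete the square in x: (x + 9)² = 32(y - 5).
Vertex (-9, 5); 4p = 32 so p = 8. Opens up.
Latus rectum length = |4p| = 32.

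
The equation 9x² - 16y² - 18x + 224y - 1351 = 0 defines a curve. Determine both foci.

(-9, 7) and (11, 7)

Group: 9(x² - 2x) -16(y² - 14y) = 1351
Complete the square: 9(x - 1)² -16(y - 7)² = 1351 + 9 - 784 = 576
Dividing both sides by 576: (x - 1)²/64 - (y - 7)²/36 = 1
Hyperbola, center (1, 7), transverse axis horizontal; a² = 64, b² = 36.
c² = a² + b² = 64 + 36 = 100, so c = 10.
Foci lie on the horizontal axis through the center: (h ± c, k).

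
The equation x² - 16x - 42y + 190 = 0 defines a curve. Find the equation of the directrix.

y = -15/2

Only x is squared. Complete the square in x: (x - 8)² = 42(y - 3).
Vertex (8, 3); 4p = 42 so p = 21/2. Opens up.
Directrix is the horizontal line y = k − p = 3 − (21/2) = -15/2.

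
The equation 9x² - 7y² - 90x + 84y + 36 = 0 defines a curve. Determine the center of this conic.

(5, 6)

Rearranging, 9(x² - 10x) -7(y² - 12y) = -36.
Completing the square gives 9(x - 5)² -7(y - 6)² = -36 + 225 - 252 = -63.
Dividing both sides by -63: (y - 6)²/9 - (x - 5)²/7 = 1
Hyperbola with center (5, 6).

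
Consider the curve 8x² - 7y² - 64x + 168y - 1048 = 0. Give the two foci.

8(x² - 8x) -7(y² - 24y) = 1048
Complete the square in x and y: 8(x - 4)² -7(y - 12)² = 1048 + 128 - 1008 = 168
Dividing both sides by 168: (x - 4)²/21 - (y - 12)²/24 = 1
Hyperbola, center (4, 12), transverse axis horizontal; a² = 21, b² = 24.
c² = a² + b² = 21 + 24 = 45, so c = 3√5.
Foci lie on the horizontal axis through the center: (h ± c, k).

(4 - 3√5, 12) and (4 + 3√5, 12)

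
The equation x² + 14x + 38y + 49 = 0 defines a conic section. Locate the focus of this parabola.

(-7, -19/2)

Only x is squared. Complete the square in x: (x + 7)² = -38y.
Vertex (-7, 0); 4p = -38 so p = -19/2. Opens down.
Focus is p units from the vertex along the axis: (h, k + p).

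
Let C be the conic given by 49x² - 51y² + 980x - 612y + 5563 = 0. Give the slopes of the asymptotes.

Collect terms: 49(x² + 20x) -51(y² + 12y) = -5563
Complete the square: 49(x + 10)² -51(y + 6)² = -5563 + 4900 - 1836 = -2499
Divide by -2499: (y + 6)²/49 - (x + 10)²/51 = 1
Hyperbola, center (-10, -6), transverse axis vertical; a² = 49, b² = 51.
For a vertical hyperbola the asymptotes have slope ±a/b.
Here that is ±7/√51 = ±7√51/51.

7√51/51 and -7√51/51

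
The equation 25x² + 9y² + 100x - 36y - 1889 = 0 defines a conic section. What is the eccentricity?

e = 4/5

25(x² + 4x) + 9(y² - 4y) = 1889
Completing the square gives 25(x + 2)² + 9(y - 2)² = 1889 + 100 + 36 = 2025.
Dividing both sides by 2025: (x + 2)²/81 + (y - 2)²/225 = 1
Ellipse, center (-2, 2), major axis vertical; a² = 225, b² = 81.
c² = a² - b² = 144, so c = 12.
e = c/a = 12/15 = 4/5.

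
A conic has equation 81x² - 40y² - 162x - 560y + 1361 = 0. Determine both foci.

(1, -18) and (1, 4)

Group: 81(x² - 2x) -40(y² + 14y) = -1361
Complete the square in x and y: 81(x - 1)² -40(y + 7)² = -1361 + 81 - 1960 = -3240
Dividing both sides by -3240: (y + 7)²/81 - (x - 1)²/40 = 1
Hyperbola, center (1, -7), transverse axis vertical; a² = 81, b² = 40.
c² = a² + b² = 81 + 40 = 121, so c = 11.
Foci lie on the vertical axis through the center: (h, k ± c).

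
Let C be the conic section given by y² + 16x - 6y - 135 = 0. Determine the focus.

(5, 3)

Only y is squared. Complete the square in y: (y - 3)² = -16(x - 9).
Vertex (9, 3); 4p = -16 so p = -4. Opens left.
Focus is p units from the vertex along the axis: (h + p, k).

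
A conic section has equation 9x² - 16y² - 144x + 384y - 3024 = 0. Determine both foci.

Group the x- and y-terms: 9(x² - 16x) -16(y² - 24y) = 3024
Completing the square gives 9(x - 8)² -16(y - 12)² = 3024 + 576 - 2304 = 1296.
Divide through by 1296 to get (x - 8)²/144 - (y - 12)²/81 = 1.
Hyperbola, center (8, 12), transverse axis horizontal; a² = 144, b² = 81.
c² = a² + b² = 144 + 81 = 225, so c = 15.
Foci lie on the horizontal axis through the center: (h ± c, k).

(-7, 12) and (23, 12)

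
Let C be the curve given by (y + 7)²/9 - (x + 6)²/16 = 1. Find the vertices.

Center (-6, -7). The positive term is the y-term, so the transverse axis is vertical; a² = 9, b² = 16.
a = 3. Vertices at (h, k ± a).

(-6, -10) and (-6, -4)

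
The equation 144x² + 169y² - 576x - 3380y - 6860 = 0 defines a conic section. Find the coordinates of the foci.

(-3, 10) and (7, 10)

Rearranging, 144(x² - 4x) + 169(y² - 20y) = 6860.
Complete the square in x and y: 144(x - 2)² + 169(y - 10)² = 6860 + 576 + 16900 = 24336
Divide by 24336: (x - 2)²/169 + (y - 10)²/144 = 1
Ellipse, center (2, 10), major axis horizontal; a² = 169, b² = 144.
c² = a² - b² = 169 - 144 = 25, so c = 5.
Foci lie on the horizontal axis through the center: (h ± c, k).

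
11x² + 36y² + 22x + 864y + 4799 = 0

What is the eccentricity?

e = 5/6

Collect terms: 11(x² + 2x) + 36(y² + 24y) = -4799
11(x + 1)² + 36(y + 12)² = -4799 + 11 + 5184 = 396
Divide through by 396 to get (x + 1)²/36 + (y + 12)²/11 = 1.
Ellipse, center (-1, -12), major axis horizontal; a² = 36, b² = 11.
c² = a² - b² = 25, so c = 5.
e = c/a = 5/6.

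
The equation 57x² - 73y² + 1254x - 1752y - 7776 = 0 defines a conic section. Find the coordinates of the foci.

(-11 - √130, -12) and (-11 + √130, -12)

Group: 57(x² + 22x) -73(y² + 24y) = 7776
Complete the square in x and y: 57(x + 11)² -73(y + 12)² = 7776 + 6897 - 10512 = 4161
Dividing both sides by 4161: (x + 11)²/73 - (y + 12)²/57 = 1
Hyperbola, center (-11, -12), transverse axis horizontal; a² = 73, b² = 57.
c² = a² + b² = 73 + 57 = 130, so c = √130.
Foci lie on the horizontal axis through the center: (h ± c, k).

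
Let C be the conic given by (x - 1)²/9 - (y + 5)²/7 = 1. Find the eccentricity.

e = 4/3

Center (1, -5). The positive term is the x-term, so the transverse axis is horizontal; a² = 9, b² = 7.
c² = a² + b² = 16, so c = 4.
e = c/a = 4/3.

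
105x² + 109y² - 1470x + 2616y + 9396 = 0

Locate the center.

(7, -12)

Group the x- and y-terms: 105(x² - 14x) + 109(y² + 24y) = -9396
Completing the square gives 105(x - 7)² + 109(y + 12)² = -9396 + 5145 + 15696 = 11445.
Dividing both sides by 11445: (x - 7)²/109 + (y + 12)²/105 = 1
Ellipse with center (7, -12).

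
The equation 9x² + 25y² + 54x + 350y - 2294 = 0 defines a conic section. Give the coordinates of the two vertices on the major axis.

(-23, -7) and (17, -7)

9(x² + 6x) + 25(y² + 14y) = 2294
9(x + 3)² + 25(y + 7)² = 2294 + 81 + 1225 = 3600
Divide through by 3600 to get (x + 3)²/400 + (y + 7)²/144 = 1.
Ellipse, center (-3, -7), major axis horizontal; a² = 400, b² = 144.
a = 20. Vertices at (h ± a, k).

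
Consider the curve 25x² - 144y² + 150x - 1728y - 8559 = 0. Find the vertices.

(-15, -6) and (9, -6)

Collect terms: 25(x² + 6x) -144(y² + 12y) = 8559
Complete the square: 25(x + 3)² -144(y + 6)² = 8559 + 225 - 5184 = 3600
Dividing both sides by 3600: (x + 3)²/144 - (y + 6)²/25 = 1
Hyperbola, center (-3, -6), transverse axis horizontal; a² = 144, b² = 25.
a = 12. Vertices at (h ± a, k).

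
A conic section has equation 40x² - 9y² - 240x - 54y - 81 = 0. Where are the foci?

Collect terms: 40(x² - 6x) -9(y² + 6y) = 81
40(x - 3)² -9(y + 3)² = 81 + 360 - 81 = 360
Dividing both sides by 360: (x - 3)²/9 - (y + 3)²/40 = 1
Hyperbola, center (3, -3), transverse axis horizontal; a² = 9, b² = 40.
c² = a² + b² = 9 + 40 = 49, so c = 7.
Foci lie on the horizontal axis through the center: (h ± c, k).

(-4, -3) and (10, -3)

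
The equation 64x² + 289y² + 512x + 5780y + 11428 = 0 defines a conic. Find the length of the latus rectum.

128/17

64(x² + 8x) + 289(y² + 20y) = -11428
Complete the square: 64(x + 4)² + 289(y + 10)² = -11428 + 1024 + 28900 = 18496
Divide by 18496: (x + 4)²/289 + (y + 10)²/64 = 1
Ellipse, center (-4, -10), major axis horizontal; a² = 289, b² = 64.
Latus rectum length = 2b²/a = 2·64/17 = 128/17.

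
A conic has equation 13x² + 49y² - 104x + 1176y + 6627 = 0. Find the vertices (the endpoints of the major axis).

(-3, -12) and (11, -12)

Group the x- and y-terms: 13(x² - 8x) + 49(y² + 24y) = -6627
Completing the square gives 13(x - 4)² + 49(y + 12)² = -6627 + 208 + 7056 = 637.
Divide by 637: (x - 4)²/49 + (y + 12)²/13 = 1
Ellipse, center (4, -12), major axis horizontal; a² = 49, b² = 13.
a = 7. Vertices at (h ± a, k).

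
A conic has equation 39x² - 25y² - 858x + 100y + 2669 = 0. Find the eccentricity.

Rearranging, 39(x² - 22x) -25(y² - 4y) = -2669.
39(x - 11)² -25(y - 2)² = -2669 + 4719 - 100 = 1950
Divide through by 1950 to get (x - 11)²/50 - (y - 2)²/78 = 1.
Hyperbola, center (11, 2), transverse axis horizontal; a² = 50, b² = 78.
c² = a² + b² = 128, so c = 8√2.
e = c/a = 8√2/5√2 = 8/5.

e = 8/5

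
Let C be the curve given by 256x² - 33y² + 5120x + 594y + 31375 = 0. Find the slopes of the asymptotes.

16√33/33 and -16√33/33

Rearranging, 256(x² + 20x) -33(y² - 18y) = -31375.
Complete the square in x and y: 256(x + 10)² -33(y - 9)² = -31375 + 25600 - 2673 = -8448
Dividing both sides by -8448: (y - 9)²/256 - (x + 10)²/33 = 1
Hyperbola, center (-10, 9), transverse axis vertical; a² = 256, b² = 33.
For a vertical hyperbola the asymptotes have slope ±a/b.
Here that is ±16/√33 = ±16√33/33.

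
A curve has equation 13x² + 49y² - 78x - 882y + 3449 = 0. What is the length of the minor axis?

2√13

Group: 13(x² - 6x) + 49(y² - 18y) = -3449
13(x - 3)² + 49(y - 9)² = -3449 + 117 + 3969 = 637
Dividing both sides by 637: (x - 3)²/49 + (y - 9)²/13 = 1
Ellipse, center (3, 9), major axis horizontal; a² = 49, b² = 13.
b² = 13 so b = √13; the minor axis has length 2b = 2√13.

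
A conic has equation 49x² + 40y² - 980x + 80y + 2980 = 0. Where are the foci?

Rearranging, 49(x² - 20x) + 40(y² + 2y) = -2980.
Complete the square: 49(x - 10)² + 40(y + 1)² = -2980 + 4900 + 40 = 1960
Divide through by 1960 to get (x - 10)²/40 + (y + 1)²/49 = 1.
Ellipse, center (10, -1), major axis vertical; a² = 49, b² = 40.
c² = a² - b² = 49 - 40 = 9, so c = 3.
Foci lie on the vertical axis through the center: (h, k ± c).

(10, -4) and (10, 2)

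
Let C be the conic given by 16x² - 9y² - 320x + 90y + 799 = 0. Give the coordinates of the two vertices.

(4, 5) and (16, 5)

Rearranging, 16(x² - 20x) -9(y² - 10y) = -799.
Completing the square gives 16(x - 10)² -9(y - 5)² = -799 + 1600 - 225 = 576.
Dividing both sides by 576: (x - 10)²/36 - (y - 5)²/64 = 1
Hyperbola, center (10, 5), transverse axis horizontal; a² = 36, b² = 64.
a = 6. Vertices at (h ± a, k).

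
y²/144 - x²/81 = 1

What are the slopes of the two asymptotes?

Center (0, 0). The positive term is the y-term, so the transverse axis is vertical; a² = 144, b² = 81.
For a vertical hyperbola the asymptotes have slope ±a/b.
Here that is ±12/9 = ±4/3.

4/3 and -4/3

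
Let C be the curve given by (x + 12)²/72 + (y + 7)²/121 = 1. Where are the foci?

Center (-12, -7). The larger denominator 121 sits under the y-term, so the major axis is vertical; a² = 121, b² = 72.
c² = a² - b² = 121 - 72 = 49, so c = 7.
Foci lie on the vertical axis through the center: (h, k ± c).

(-12, -14) and (-12, 0)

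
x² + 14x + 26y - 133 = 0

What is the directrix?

y = 27/2

Only x is squared. Complete the square in x: (x + 7)² = -26(y - 7).
Vertex (-7, 7); 4p = -26 so p = -13/2. Opens down.
Directrix is the horizontal line y = k − p = 7 − (-13/2) = 27/2.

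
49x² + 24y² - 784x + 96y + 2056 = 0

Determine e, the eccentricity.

49(x² - 16x) + 24(y² + 4y) = -2056
Complete the square: 49(x - 8)² + 24(y + 2)² = -2056 + 3136 + 96 = 1176
Dividing both sides by 1176: (x - 8)²/24 + (y + 2)²/49 = 1
Ellipse, center (8, -2), major axis vertical; a² = 49, b² = 24.
c² = a² - b² = 25, so c = 5.
e = c/a = 5/7.

e = 5/7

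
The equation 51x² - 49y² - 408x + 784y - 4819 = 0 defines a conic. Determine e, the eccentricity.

e = 10/7

Collect terms: 51(x² - 8x) -49(y² - 16y) = 4819
Complete the square in x and y: 51(x - 4)² -49(y - 8)² = 4819 + 816 - 3136 = 2499
Dividing both sides by 2499: (x - 4)²/49 - (y - 8)²/51 = 1
Hyperbola, center (4, 8), transverse axis horizontal; a² = 49, b² = 51.
c² = a² + b² = 100, so c = 10.
e = c/a = 10/7.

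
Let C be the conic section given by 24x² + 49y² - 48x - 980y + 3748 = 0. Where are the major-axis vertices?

24(x² - 2x) + 49(y² - 20y) = -3748
Completing the square gives 24(x - 1)² + 49(y - 10)² = -3748 + 24 + 4900 = 1176.
Divide by 1176: (x - 1)²/49 + (y - 10)²/24 = 1
Ellipse, center (1, 10), major axis horizontal; a² = 49, b² = 24.
a = 7. Vertices at (h ± a, k).

(-6, 10) and (8, 10)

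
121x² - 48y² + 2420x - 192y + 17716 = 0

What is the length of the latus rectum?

Group: 121(x² + 20x) -48(y² + 4y) = -17716
Complete the square: 121(x + 10)² -48(y + 2)² = -17716 + 12100 - 192 = -5808
Dividing both sides by -5808: (y + 2)²/121 - (x + 10)²/48 = 1
Hyperbola, center (-10, -2), transverse axis vertical; a² = 121, b² = 48.
Latus rectum length = 2b²/a = 2·48/11 = 96/11.

96/11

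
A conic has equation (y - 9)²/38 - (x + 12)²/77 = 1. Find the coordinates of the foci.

Center (-12, 9). The positive term is the y-term, so the transverse axis is vertical; a² = 38, b² = 77.
c² = a² + b² = 38 + 77 = 115, so c = √115.
Foci lie on the vertical axis through the center: (h, k ± c).

(-12, 9 - √115) and (-12, 9 + √115)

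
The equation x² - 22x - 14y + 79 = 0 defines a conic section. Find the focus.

(11, 1/2)

Only x is squared. Complete the square in x: (x - 11)² = 14(y + 3).
Vertex (11, -3); 4p = 14 so p = 7/2. Opens up.
Focus is p units from the vertex along the axis: (h, k + p).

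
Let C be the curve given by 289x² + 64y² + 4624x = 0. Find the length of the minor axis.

Group: 289(x² + 16x) + 64y² = 0
289(x + 8)² + 64y² = 0 + 18496 + 0 = 18496
Divide through by 18496 to get (x + 8)²/64 + y²/289 = 1.
Ellipse, center (-8, 0), major axis vertical; a² = 289, b² = 64.
b² = 64 so b = 8; the minor axis has length 2b = 16.

16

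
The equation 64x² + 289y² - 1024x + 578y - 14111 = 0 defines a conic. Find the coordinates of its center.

Group the x- and y-terms: 64(x² - 16x) + 289(y² + 2y) = 14111
Complete the square: 64(x - 8)² + 289(y + 1)² = 14111 + 4096 + 289 = 18496
Divide through by 18496 to get (x - 8)²/289 + (y + 1)²/64 = 1.
Ellipse with center (8, -1).

(8, -1)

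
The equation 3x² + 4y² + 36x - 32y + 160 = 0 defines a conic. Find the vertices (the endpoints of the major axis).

(-8, 4) and (-4, 4)

Group: 3(x² + 12x) + 4(y² - 8y) = -160
3(x + 6)² + 4(y - 4)² = -160 + 108 + 64 = 12
Divide through by 12 to get (x + 6)²/4 + (y - 4)²/3 = 1.
Ellipse, center (-6, 4), major axis horizontal; a² = 4, b² = 3.
a = 2. Vertices at (h ± a, k).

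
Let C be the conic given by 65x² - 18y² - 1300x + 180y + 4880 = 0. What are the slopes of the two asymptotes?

65(x² - 20x) -18(y² - 10y) = -4880
Completing the square gives 65(x - 10)² -18(y - 5)² = -4880 + 6500 - 450 = 1170.
Divide by 1170: (x - 10)²/18 - (y - 5)²/65 = 1
Hyperbola, center (10, 5), transverse axis horizontal; a² = 18, b² = 65.
For a horizontal hyperbola the asymptotes have slope ±b/a.
Here that is ±√65/3√2 = ±√130/6.

√130/6 and -√130/6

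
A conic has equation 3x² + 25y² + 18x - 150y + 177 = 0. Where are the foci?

3(x² + 6x) + 25(y² - 6y) = -177
Complete the square in x and y: 3(x + 3)² + 25(y - 3)² = -177 + 27 + 225 = 75
Dividing both sides by 75: (x + 3)²/25 + (y - 3)²/3 = 1
Ellipse, center (-3, 3), major axis horizontal; a² = 25, b² = 3.
c² = a² - b² = 25 - 3 = 22, so c = √22.
Foci lie on the horizontal axis through the center: (h ± c, k).

(-3 - √22, 3) and (-3 + √22, 3)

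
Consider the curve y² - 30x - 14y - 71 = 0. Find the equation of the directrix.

x = -23/2

Only y is squared. Complete the square in y: (y - 7)² = 30(x + 4).
Vertex (-4, 7); 4p = 30 so p = 15/2. Opens right.
Directrix is the vertical line x = h − p = -4 − (15/2) = -23/2.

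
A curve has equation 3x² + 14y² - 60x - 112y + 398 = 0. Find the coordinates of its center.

(10, 4)

Rearranging, 3(x² - 20x) + 14(y² - 8y) = -398.
Completing the square gives 3(x - 10)² + 14(y - 4)² = -398 + 300 + 224 = 126.
Dividing both sides by 126: (x - 10)²/42 + (y - 4)²/9 = 1
Ellipse with center (10, 4).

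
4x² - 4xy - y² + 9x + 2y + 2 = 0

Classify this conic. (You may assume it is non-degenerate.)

A = 4, B = -4, C = -1.
Discriminant B² − 4AC = (-4)² − 4·4·(-1) = 32.
B² − 4AC > 0 ⇒ hyperbola.

hyperbola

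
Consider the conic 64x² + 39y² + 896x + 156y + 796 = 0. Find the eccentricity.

Group: 64(x² + 14x) + 39(y² + 4y) = -796
Complete the square: 64(x + 7)² + 39(y + 2)² = -796 + 3136 + 156 = 2496
Divide through by 2496 to get (x + 7)²/39 + (y + 2)²/64 = 1.
Ellipse, center (-7, -2), major axis vertical; a² = 64, b² = 39.
c² = a² - b² = 25, so c = 5.
e = c/a = 5/8.

e = 5/8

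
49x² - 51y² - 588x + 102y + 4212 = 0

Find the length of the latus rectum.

102/7

49(x² - 12x) -51(y² - 2y) = -4212
49(x - 6)² -51(y - 1)² = -4212 + 1764 - 51 = -2499
Divide through by -2499 to get (y - 1)²/49 - (x - 6)²/51 = 1.
Hyperbola, center (6, 1), transverse axis vertical; a² = 49, b² = 51.
Latus rectum length = 2b²/a = 2·51/7 = 102/7.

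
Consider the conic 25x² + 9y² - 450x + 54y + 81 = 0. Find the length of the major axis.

Group the x- and y-terms: 25(x² - 18x) + 9(y² + 6y) = -81
25(x - 9)² + 9(y + 3)² = -81 + 2025 + 81 = 2025
Divide by 2025: (x - 9)²/81 + (y + 3)²/225 = 1
Ellipse, center (9, -3), major axis vertical; a² = 225, b² = 81.
a² = 225 so a = 15; the major axis has length 2a = 30.

30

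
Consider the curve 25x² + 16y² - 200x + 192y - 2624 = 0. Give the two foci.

(4, -15) and (4, 3)

Rearranging, 25(x² - 8x) + 16(y² + 12y) = 2624.
Complete the square in x and y: 25(x - 4)² + 16(y + 6)² = 2624 + 400 + 576 = 3600
Dividing both sides by 3600: (x - 4)²/144 + (y + 6)²/225 = 1
Ellipse, center (4, -6), major axis vertical; a² = 225, b² = 144.
c² = a² - b² = 225 - 144 = 81, so c = 9.
Foci lie on the vertical axis through the center: (h, k ± c).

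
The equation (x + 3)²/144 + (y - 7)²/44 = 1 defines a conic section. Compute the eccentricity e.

e = 5/6

Center (-3, 7). The larger denominator 144 sits under the x-term, so the major axis is horizontal; a² = 144, b² = 44.
c² = a² - b² = 100, so c = 10.
e = c/a = 10/12 = 5/6.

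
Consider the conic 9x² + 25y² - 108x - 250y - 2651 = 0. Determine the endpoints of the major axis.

(-14, 5) and (26, 5)

Group: 9(x² - 12x) + 25(y² - 10y) = 2651
Complete the square in x and y: 9(x - 6)² + 25(y - 5)² = 2651 + 324 + 625 = 3600
Dividing both sides by 3600: (x - 6)²/400 + (y - 5)²/144 = 1
Ellipse, center (6, 5), major axis horizontal; a² = 400, b² = 144.
a = 20. Vertices at (h ± a, k).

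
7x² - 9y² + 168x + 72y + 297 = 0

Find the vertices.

(-21, 4) and (-3, 4)

Group the x- and y-terms: 7(x² + 24x) -9(y² - 8y) = -297
Completing the square gives 7(x + 12)² -9(y - 4)² = -297 + 1008 - 144 = 567.
Divide by 567: (x + 12)²/81 - (y - 4)²/63 = 1
Hyperbola, center (-12, 4), transverse axis horizontal; a² = 81, b² = 63.
a = 9. Vertices at (h ± a, k).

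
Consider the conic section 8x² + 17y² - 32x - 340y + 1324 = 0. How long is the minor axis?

4√6

8(x² - 4x) + 17(y² - 20y) = -1324
Complete the square: 8(x - 2)² + 17(y - 10)² = -1324 + 32 + 1700 = 408
Dividing both sides by 408: (x - 2)²/51 + (y - 10)²/24 = 1
Ellipse, center (2, 10), major axis horizontal; a² = 51, b² = 24.
b² = 24 so b = 2√6; the minor axis has length 2b = 4√6.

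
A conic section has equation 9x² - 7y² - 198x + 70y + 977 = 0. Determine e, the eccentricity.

9(x² - 22x) -7(y² - 10y) = -977
Completing the square gives 9(x - 11)² -7(y - 5)² = -977 + 1089 - 175 = -63.
Divide by -63: (y - 5)²/9 - (x - 11)²/7 = 1
Hyperbola, center (11, 5), transverse axis vertical; a² = 9, b² = 7.
c² = a² + b² = 16, so c = 4.
e = c/a = 4/3.

e = 4/3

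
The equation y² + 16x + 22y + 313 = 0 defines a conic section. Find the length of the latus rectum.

Only y is squared. Complete the square in y: (y + 11)² = -16(x + 12).
Vertex (-12, -11); 4p = -16 so p = -4. Opens left.
Latus rectum length = |4p| = 16.

16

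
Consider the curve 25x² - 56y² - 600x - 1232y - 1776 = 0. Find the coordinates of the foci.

Group: 25(x² - 24x) -56(y² + 22y) = 1776
25(x - 12)² -56(y + 11)² = 1776 + 3600 - 6776 = -1400
Dividing both sides by -1400: (y + 11)²/25 - (x - 12)²/56 = 1
Hyperbola, center (12, -11), transverse axis vertical; a² = 25, b² = 56.
c² = a² + b² = 25 + 56 = 81, so c = 9.
Foci lie on the vertical axis through the center: (h, k ± c).

(12, -20) and (12, -2)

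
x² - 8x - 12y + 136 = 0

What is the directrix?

Only x is squared. Complete the square in x: (x - 4)² = 12(y - 10).
Vertex (4, 10); 4p = 12 so p = 3. Opens up.
Directrix is the horizontal line y = k − p = 10 − (3) = 7.

y = 7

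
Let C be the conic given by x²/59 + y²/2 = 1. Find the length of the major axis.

Center (0, 0). The larger denominator 59 sits under the x-term, so the major axis is horizontal; a² = 59, b² = 2.
a² = 59 so a = √59; the major axis has length 2a = 2√59.

2√59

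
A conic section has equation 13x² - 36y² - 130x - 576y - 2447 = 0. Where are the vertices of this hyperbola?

Collect terms: 13(x² - 10x) -36(y² + 16y) = 2447
Complete the square in x and y: 13(x - 5)² -36(y + 8)² = 2447 + 325 - 2304 = 468
Divide by 468: (x - 5)²/36 - (y + 8)²/13 = 1
Hyperbola, center (5, -8), transverse axis horizontal; a² = 36, b² = 13.
a = 6. Vertices at (h ± a, k).

(-1, -8) and (11, -8)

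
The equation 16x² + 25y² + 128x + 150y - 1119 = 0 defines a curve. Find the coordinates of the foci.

Rearranging, 16(x² + 8x) + 25(y² + 6y) = 1119.
Complete the square: 16(x + 4)² + 25(y + 3)² = 1119 + 256 + 225 = 1600
Dividing both sides by 1600: (x + 4)²/100 + (y + 3)²/64 = 1
Ellipse, center (-4, -3), major axis horizontal; a² = 100, b² = 64.
c² = a² - b² = 100 - 64 = 36, so c = 6.
Foci lie on the horizontal axis through the center: (h ± c, k).

(-10, -3) and (2, -3)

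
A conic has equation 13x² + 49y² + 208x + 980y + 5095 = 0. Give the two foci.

(-14, -10) and (-2, -10)

Collect terms: 13(x² + 16x) + 49(y² + 20y) = -5095
Complete the square: 13(x + 8)² + 49(y + 10)² = -5095 + 832 + 4900 = 637
Dividing both sides by 637: (x + 8)²/49 + (y + 10)²/13 = 1
Ellipse, center (-8, -10), major axis horizontal; a² = 49, b² = 13.
c² = a² - b² = 49 - 13 = 36, so c = 6.
Foci lie on the horizontal axis through the center: (h ± c, k).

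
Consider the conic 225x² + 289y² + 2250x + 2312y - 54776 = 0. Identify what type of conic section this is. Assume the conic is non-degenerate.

No xy term. Coefficients of x² and y² are A = 225, C = 289.
A and C have the same sign but A ≠ C ⇒ ellipse.

ellipse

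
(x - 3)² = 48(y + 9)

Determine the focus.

(3, 3)

Vertex (3, -9); 4p = 48 so p = 12. Opens up.
Focus is p units from the vertex along the axis: (h, k + p).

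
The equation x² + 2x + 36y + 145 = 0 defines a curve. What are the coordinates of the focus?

Only x is squared. Complete the square in x: (x + 1)² = -36(y + 4).
Vertex (-1, -4); 4p = -36 so p = -9. Opens down.
Focus is p units from the vertex along the axis: (h, k + p).

(-1, -13)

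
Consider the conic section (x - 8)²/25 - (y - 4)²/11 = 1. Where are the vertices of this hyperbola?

Center (8, 4). The positive term is the x-term, so the transverse axis is horizontal; a² = 25, b² = 11.
a = 5. Vertices at (h ± a, k).

(3, 4) and (13, 4)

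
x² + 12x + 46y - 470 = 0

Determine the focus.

(-6, -1/2)

Only x is squared. Complete the square in x: (x + 6)² = -46(y - 11).
Vertex (-6, 11); 4p = -46 so p = -23/2. Opens down.
Focus is p units from the vertex along the axis: (h, k + p).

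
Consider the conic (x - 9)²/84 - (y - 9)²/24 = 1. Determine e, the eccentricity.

e = 3√7/7

Center (9, 9). The positive term is the x-term, so the transverse axis is horizontal; a² = 84, b² = 24.
c² = a² + b² = 108, so c = 6√3.
e = c/a = 6√3/2√21 = 3√7/7.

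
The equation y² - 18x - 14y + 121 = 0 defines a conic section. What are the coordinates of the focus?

(17/2, 7)

Only y is squared. Complete the square in y: (y - 7)² = 18(x - 4).
Vertex (4, 7); 4p = 18 so p = 9/2. Opens right.
Focus is p units from the vertex along the axis: (h + p, k).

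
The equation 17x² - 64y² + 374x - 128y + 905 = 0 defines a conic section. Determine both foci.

17(x² + 22x) -64(y² + 2y) = -905
Complete the square: 17(x + 11)² -64(y + 1)² = -905 + 2057 - 64 = 1088
Dividing both sides by 1088: (x + 11)²/64 - (y + 1)²/17 = 1
Hyperbola, center (-11, -1), transverse axis horizontal; a² = 64, b² = 17.
c² = a² + b² = 64 + 17 = 81, so c = 9.
Foci lie on the horizontal axis through the center: (h ± c, k).

(-20, -1) and (-2, -1)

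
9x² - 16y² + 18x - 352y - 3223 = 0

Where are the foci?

9(x² + 2x) -16(y² + 22y) = 3223
Complete the square in x and y: 9(x + 1)² -16(y + 11)² = 3223 + 9 - 1936 = 1296
Divide by 1296: (x + 1)²/144 - (y + 11)²/81 = 1
Hyperbola, center (-1, -11), transverse axis horizontal; a² = 144, b² = 81.
c² = a² + b² = 144 + 81 = 225, so c = 15.
Foci lie on the horizontal axis through the center: (h ± c, k).

(-16, -11) and (14, -11)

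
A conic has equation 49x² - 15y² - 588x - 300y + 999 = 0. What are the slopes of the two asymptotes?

7√15/15 and -7√15/15

49(x² - 12x) -15(y² + 20y) = -999
49(x - 6)² -15(y + 10)² = -999 + 1764 - 1500 = -735
Dividing both sides by -735: (y + 10)²/49 - (x - 6)²/15 = 1
Hyperbola, center (6, -10), transverse axis vertical; a² = 49, b² = 15.
For a vertical hyperbola the asymptotes have slope ±a/b.
Here that is ±7/√15 = ±7√15/15.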